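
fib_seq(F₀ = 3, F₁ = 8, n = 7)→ F_2 = F_1 + F_0 = 11
F_3 = F_2 + F_1 = 19
F_4 = F_3 + F_2 = 30
...
= [3, 8, 11, 19, 30, 49, 79]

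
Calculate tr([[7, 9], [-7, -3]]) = diagonal: 7 + (-3)
= 4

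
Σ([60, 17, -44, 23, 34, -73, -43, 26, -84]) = 60 + 17 + (-44) + 23 + 34 + (-73) + (-43) + 26 + (-84)
= -84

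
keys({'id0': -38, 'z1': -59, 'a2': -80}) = ['id0', 'z1', 'a2']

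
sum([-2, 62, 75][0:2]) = 60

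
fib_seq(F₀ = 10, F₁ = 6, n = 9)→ [10, 6, 16, 22, 38, 60, 98, 158, 256]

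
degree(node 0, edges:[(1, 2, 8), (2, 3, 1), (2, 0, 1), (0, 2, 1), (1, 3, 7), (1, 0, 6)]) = incident: (2,0), (0,2), (1,0)
= 3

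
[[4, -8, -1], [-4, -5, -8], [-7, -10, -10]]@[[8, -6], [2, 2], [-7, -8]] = [[23, -32], [14, 78], [-6, 102]]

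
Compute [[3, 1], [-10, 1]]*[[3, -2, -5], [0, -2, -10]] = C[0][0] = (3)*(3) + (1)*(0) = 9
C[0][1] = (3)*(-2) + (1)*(-2) = -8
C[0][2] = (3)*(-5) + (1)*(-10) = -25
C[1][0] = (-10)*(3) + (1)*(0) = -30
C[1][1] = (-10)*(-2) + (1)*(-2) = 18
C[1][2] = (-10)*(-5) + (1)*(-10) = 40
= [[9, -8, -25], [-30, 18, 40]]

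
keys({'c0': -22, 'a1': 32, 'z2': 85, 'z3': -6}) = ['c0', 'a1', 'z2', 'z3']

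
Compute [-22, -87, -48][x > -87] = [-22, -48]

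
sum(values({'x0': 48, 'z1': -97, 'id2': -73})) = 48 + (-97) + (-73)
= -122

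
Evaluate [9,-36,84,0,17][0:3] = [9, -36, 84]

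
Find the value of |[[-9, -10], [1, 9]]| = (-9)*(9) - (-10)*(1)
= -71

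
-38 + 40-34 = -32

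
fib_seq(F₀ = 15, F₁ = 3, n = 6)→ F_2 = F_1 + F_0 = 18
F_3 = F_2 + F_1 = 21
F_4 = F_3 + F_2 = 39
...
= [15, 3, 18, 21, 39, 60]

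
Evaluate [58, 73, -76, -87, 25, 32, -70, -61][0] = 58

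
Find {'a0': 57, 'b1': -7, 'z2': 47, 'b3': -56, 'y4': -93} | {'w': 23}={'a0': 57, 'b1': -7, 'z2': 47, 'b3': -56, 'y4': -93, 'w': 23}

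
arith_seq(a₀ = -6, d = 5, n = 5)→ [-6, -1, 4, 9, 14]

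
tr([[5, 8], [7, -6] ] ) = -1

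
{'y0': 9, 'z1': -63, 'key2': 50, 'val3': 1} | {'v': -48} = {'y0': 9, 'z1': -63, 'key2': 50, 'val3': 1, 'v': -48}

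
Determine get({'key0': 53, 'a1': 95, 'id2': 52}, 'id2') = 52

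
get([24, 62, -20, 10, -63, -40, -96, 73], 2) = -20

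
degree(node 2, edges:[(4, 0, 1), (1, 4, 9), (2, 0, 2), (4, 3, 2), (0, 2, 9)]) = 2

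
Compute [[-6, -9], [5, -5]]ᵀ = [[-6, 5], [-9, -5]]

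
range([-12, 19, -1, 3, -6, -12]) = 31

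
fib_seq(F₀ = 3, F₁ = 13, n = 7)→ [3, 13, 16, 29, 45, 74, 119]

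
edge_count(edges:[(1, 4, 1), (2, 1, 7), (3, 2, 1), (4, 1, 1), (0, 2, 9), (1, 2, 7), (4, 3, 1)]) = 7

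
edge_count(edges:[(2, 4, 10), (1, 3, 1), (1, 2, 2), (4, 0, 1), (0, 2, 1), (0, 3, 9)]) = 6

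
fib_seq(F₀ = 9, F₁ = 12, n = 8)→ [9, 12, 21, 33, 54, 87, 141, 228]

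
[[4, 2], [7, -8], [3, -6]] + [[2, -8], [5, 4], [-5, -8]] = [[6, -6], [12, -4], [-2, -14]]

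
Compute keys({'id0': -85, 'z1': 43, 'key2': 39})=['id0', 'z1', 'key2']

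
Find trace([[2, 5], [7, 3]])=5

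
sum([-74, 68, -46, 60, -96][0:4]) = slice → [-74, 68, -46, 60]
(-74) + 68 + (-46) + 60
= 8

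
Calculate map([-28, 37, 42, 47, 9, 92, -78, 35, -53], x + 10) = -28+10=-18, 37+10=47, 42+10=52, 47+10=57, 9+10=19, 92+10=102, -78+10=-68, 35+10=45, -53+10=-43
= [-18, 47, 52, 57, 19, 102, -68, 45, -43]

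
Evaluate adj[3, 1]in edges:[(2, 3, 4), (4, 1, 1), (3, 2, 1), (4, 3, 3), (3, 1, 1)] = 1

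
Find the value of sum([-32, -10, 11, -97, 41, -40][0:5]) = -87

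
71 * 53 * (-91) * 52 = -17806516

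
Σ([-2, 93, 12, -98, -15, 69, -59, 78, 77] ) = 155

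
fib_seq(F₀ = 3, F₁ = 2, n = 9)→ F_2 = F_1 + F_0 = 5
F_3 = F_2 + F_1 = 7
F_4 = F_3 + F_2 = 12
...
= [3, 2, 5, 7, 12, 19, 31, 50, 81]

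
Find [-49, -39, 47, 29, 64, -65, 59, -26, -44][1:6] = [-39, 47, 29, 64, -65]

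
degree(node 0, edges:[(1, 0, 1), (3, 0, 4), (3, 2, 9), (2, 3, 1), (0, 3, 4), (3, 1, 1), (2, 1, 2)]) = incident: (1,0), (3,0), (0,3)
= 3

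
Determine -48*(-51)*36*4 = 352512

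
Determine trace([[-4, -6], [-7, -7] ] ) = -11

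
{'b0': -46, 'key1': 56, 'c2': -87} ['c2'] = -87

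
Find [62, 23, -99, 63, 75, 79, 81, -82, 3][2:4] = [-99, 63]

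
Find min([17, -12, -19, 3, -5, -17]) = -19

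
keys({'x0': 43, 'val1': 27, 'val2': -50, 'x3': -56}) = ['x0', 'val1', 'val2', 'x3']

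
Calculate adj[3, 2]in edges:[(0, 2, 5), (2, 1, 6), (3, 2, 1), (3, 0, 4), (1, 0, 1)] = 1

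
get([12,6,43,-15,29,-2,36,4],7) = 4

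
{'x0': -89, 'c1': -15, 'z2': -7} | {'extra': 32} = {'x0': -89, 'c1': -15, 'z2': -7, 'extra': 32}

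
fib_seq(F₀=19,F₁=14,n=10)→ F_2 = F_1 + F_0 = 33
F_3 = F_2 + F_1 = 47
F_4 = F_3 + F_2 = 80
...
= [19, 14, 33, 47, 80, 127, 207, 334, 541, 875]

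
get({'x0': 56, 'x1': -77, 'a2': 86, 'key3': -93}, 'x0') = 56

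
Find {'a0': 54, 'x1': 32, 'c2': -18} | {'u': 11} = {'a0': 54, 'x1': 32, 'c2': -18, 'u': 11}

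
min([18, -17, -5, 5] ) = -17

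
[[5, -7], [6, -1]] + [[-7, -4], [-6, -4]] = [[-2, -11], [0, -5]]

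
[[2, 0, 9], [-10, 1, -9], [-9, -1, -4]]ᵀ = [[2, -10, -9], [0, 1, -1], [9, -9, -4]]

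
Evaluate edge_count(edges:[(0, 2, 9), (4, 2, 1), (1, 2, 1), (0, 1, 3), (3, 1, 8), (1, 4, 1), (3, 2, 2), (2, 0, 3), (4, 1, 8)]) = 9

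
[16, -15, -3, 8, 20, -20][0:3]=[16, -15, -3]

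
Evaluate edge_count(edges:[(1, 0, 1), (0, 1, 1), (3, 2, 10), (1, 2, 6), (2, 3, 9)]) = 5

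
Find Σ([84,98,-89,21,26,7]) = 147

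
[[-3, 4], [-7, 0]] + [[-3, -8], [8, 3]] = [[-6, -4], [1, 3]]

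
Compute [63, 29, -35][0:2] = [63, 29]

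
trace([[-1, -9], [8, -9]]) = -10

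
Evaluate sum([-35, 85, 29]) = (-35) + 85 + 29
= 79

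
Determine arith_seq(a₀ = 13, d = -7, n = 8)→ a_0 = 13 + 0*-7 = 13
a_1 = 13 + 1*-7 = 6
a_2 = 13 + 2*-7 = -1
...
= [13, 6, -1, -8, -15, -22, -29, -36]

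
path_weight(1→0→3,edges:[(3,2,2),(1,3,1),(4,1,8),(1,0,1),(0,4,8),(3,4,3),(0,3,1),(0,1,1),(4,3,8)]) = 2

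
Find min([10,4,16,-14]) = -14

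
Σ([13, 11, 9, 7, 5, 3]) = 48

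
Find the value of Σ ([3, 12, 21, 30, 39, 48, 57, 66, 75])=351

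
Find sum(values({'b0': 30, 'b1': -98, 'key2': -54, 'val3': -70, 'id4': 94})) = 30 + (-98) + (-54) + (-70) + 94
= -98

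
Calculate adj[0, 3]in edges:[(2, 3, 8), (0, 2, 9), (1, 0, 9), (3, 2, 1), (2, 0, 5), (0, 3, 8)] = 8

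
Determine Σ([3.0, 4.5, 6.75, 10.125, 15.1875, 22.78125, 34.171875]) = 96.515625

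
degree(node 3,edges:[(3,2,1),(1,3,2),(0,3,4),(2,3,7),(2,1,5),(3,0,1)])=5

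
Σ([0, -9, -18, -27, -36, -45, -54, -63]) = 0 + (-9) + (-18) + (-27) + (-36) + (-45) + (-54) + (-63)
= -252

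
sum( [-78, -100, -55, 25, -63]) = -271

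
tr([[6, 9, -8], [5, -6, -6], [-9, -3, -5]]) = diagonal: 6 + (-6) + (-5)
= -5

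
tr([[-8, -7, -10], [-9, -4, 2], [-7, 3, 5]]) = diagonal: (-8) + (-4) + 5
= -7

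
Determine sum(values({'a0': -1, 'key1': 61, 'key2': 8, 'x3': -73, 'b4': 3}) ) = (-1) + 61 + 8 + (-73) + 3
= -2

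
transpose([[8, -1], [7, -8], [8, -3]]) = [[8, 7, 8], [-1, -8, -3]]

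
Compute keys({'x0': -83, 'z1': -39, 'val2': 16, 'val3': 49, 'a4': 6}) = ['x0', 'z1', 'val2', 'val3', 'a4']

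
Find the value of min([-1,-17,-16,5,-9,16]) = -17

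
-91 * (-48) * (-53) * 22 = -5093088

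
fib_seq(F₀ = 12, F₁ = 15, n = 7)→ [12, 15, 27, 42, 69, 111, 180]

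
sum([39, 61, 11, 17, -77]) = 39 + 61 + 11 + 17 + (-77)
= 51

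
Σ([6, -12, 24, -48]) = 6 + -12 + 24 + -48
= -30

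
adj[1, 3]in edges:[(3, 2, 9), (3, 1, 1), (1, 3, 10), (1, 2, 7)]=10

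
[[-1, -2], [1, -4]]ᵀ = [[-1, 1], [-2, -4]]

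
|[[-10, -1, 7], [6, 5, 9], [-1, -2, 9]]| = (1)*(-10)*det([[5, 9], [-2, 9]]) + (-1)*(-1)*det([[6, 9], [-1, 9]]) + (1)*(7)*det([[6, 5], [-1, -2]])
= -630 + 63 + -49
= -616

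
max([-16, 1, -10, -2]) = 1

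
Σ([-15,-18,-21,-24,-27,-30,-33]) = (-15) + (-18) + (-21) + (-24) + (-27) + (-30) + (-33)
= -168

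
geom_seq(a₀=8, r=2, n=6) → a_0 = 8*2^0 = 8
a_1 = 8*2^1 = 16
a_2 = 8*2^2 = 32
...
= [8, 16, 32, 64, 128, 256]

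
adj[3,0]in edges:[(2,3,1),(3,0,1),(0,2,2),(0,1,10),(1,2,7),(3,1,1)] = 1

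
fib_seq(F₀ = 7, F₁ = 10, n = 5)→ [7, 10, 17, 27, 44]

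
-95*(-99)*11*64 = 6621120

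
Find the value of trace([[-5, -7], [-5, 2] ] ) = -3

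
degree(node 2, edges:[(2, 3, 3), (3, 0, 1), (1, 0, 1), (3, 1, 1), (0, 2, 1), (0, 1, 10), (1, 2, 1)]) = 3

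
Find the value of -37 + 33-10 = -14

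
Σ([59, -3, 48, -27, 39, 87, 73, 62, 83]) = 59 + (-3) + 48 + (-27) + 39 + 87 + 73 + 62 + 83
= 421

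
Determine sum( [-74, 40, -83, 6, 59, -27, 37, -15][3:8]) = slice → [6, 59, -27, 37, -15]
6 + 59 + (-27) + 37 + (-15)
= 60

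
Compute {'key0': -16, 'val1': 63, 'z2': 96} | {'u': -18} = {'key0': -16, 'val1': 63, 'z2': 96, 'u': -18}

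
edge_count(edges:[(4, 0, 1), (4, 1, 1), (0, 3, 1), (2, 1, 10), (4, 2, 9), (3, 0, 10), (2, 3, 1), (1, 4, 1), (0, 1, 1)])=9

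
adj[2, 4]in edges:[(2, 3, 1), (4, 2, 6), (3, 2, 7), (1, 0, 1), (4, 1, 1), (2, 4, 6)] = 6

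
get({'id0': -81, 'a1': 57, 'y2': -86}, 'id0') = -81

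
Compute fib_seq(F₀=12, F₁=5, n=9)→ F_2 = F_1 + F_0 = 17
F_3 = F_2 + F_1 = 22
F_4 = F_3 + F_2 = 39
...
= [12, 5, 17, 22, 39, 61, 100, 161, 261]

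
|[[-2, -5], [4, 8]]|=(-2)*(8) - (-5)*(4)
= 4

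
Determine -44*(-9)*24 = 9504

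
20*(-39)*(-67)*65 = 3396900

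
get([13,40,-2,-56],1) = 40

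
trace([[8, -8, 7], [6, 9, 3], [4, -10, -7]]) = diagonal: 8 + 9 + (-7)
= 10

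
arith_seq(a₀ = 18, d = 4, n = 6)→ a_0 = 18 + 0*4 = 18
a_1 = 18 + 1*4 = 22
a_2 = 18 + 2*4 = 26
...
= [18, 22, 26, 30, 34, 38]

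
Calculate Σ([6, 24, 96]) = 126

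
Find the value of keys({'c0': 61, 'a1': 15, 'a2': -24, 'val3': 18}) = ['c0', 'a1', 'a2', 'val3']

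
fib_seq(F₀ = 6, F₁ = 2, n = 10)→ F_2 = F_1 + F_0 = 8
F_3 = F_2 + F_1 = 10
F_4 = F_3 + F_2 = 18
...
= [6, 2, 8, 10, 18, 28, 46, 74, 120, 194]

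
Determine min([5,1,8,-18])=-18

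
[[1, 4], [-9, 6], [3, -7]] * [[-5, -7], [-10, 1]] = [[-45, -3], [-15, 69], [55, -28]]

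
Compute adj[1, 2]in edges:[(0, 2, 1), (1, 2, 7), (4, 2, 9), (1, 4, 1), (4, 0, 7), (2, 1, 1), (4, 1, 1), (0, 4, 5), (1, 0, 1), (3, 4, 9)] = 7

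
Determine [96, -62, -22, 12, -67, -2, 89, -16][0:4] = [96, -62, -22, 12]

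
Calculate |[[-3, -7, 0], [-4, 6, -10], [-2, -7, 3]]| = (1)*(-3)*det([[6, -10], [-7, 3]]) + (-1)*(-7)*det([[-4, -10], [-2, 3]]) + (1)*(0)*det([[-4, 6], [-2, -7]])
= 156 + -224 + 0
= -68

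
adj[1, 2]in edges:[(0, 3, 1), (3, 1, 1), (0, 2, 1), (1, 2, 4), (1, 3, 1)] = 4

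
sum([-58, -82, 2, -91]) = (-58) + (-82) + 2 + (-91)
= -229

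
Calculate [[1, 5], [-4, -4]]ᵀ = [[1, -4], [5, -4]]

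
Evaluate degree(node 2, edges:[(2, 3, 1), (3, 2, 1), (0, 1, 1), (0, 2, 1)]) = 3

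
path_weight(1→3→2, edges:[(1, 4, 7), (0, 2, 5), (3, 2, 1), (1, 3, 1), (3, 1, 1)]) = w(1→3)=1 + w(3→2)=1
= 2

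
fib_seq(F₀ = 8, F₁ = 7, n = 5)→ [8, 7, 15, 22, 37]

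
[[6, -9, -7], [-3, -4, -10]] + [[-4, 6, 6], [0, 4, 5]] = [[2, -3, -1], [-3, 0, -5]]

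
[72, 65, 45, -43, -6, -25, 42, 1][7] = 1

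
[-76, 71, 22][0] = -76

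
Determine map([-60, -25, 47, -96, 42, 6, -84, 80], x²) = (-60)²=3600, (-25)²=625, (47)²=2209, (-96)²=9216, (42)²=1764, (6)²=36, (-84)²=7056, (80)²=6400
= [3600, 625, 2209, 9216, 1764, 36, 7056, 6400]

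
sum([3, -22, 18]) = 3 + (-22) + 18
= -1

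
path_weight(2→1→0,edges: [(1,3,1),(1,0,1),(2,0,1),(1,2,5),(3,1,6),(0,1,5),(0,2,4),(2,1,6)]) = w(2→1)=6 + w(1→0)=1
= 7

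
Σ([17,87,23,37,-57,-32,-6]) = 17 + 87 + 23 + 37 + (-57) + (-32) + (-6)
= 69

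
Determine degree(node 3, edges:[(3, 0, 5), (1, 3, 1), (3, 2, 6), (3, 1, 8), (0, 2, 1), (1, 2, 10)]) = incident: (3,0), (1,3), (3,2), (3,1)
= 4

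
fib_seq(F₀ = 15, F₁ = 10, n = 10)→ F_2 = F_1 + F_0 = 25
F_3 = F_2 + F_1 = 35
F_4 = F_3 + F_2 = 60
...
= [15, 10, 25, 35, 60, 95, 155, 250, 405, 655]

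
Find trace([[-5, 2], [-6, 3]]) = -2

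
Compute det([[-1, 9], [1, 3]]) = -12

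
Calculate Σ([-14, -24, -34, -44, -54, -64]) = -234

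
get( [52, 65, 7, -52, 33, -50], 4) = 33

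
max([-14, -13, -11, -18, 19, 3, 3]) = 19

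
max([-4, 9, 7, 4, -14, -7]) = 9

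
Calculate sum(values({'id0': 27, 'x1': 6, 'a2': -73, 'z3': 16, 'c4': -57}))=27 + 6 + (-73) + 16 + (-57)
= -81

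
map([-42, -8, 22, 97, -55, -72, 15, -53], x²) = (-42)²=1764, (-8)²=64, (22)²=484, (97)²=9409, (-55)²=3025, (-72)²=5184, (15)²=225, (-53)²=2809
= [1764, 64, 484, 9409, 3025, 5184, 225, 2809]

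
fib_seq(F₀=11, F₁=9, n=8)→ [11, 9, 20, 29, 49, 78, 127, 205]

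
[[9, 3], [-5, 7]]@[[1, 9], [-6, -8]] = [[-9, 57], [-47, -101]]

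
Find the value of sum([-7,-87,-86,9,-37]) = (-7) + (-87) + (-86) + 9 + (-37)
= -208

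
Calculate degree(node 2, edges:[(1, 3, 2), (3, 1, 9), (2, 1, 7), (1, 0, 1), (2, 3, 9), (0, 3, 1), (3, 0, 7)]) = 2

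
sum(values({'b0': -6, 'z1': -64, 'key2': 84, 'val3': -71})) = (-6) + (-64) + 84 + (-71)
= -57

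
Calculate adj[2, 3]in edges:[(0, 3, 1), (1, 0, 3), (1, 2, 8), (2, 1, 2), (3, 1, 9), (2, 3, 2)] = 2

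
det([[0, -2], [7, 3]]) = 14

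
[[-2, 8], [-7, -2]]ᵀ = [[-2, -7], [8, -2]]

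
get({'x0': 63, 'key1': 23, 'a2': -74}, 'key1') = 23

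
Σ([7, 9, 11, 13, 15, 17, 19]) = 91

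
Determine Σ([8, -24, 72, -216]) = -160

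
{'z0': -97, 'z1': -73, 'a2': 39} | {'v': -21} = {'z0': -97, 'z1': -73, 'a2': 39, 'v': -21}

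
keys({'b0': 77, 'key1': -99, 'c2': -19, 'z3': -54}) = ['b0', 'key1', 'c2', 'z3']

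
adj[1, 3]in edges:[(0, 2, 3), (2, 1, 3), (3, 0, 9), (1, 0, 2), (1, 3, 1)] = 1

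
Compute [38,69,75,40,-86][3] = 40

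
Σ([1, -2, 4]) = 3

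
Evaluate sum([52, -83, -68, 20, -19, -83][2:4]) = -48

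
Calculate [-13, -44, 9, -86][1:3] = [-44, 9]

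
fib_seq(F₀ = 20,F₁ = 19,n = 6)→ F_2 = F_1 + F_0 = 39
F_3 = F_2 + F_1 = 58
F_4 = F_3 + F_2 = 97
...
= [20, 19, 39, 58, 97, 155]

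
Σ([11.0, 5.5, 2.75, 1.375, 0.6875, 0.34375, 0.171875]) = 11.0 + 5.5 + 2.75 + 1.375 + 0.6875 + 0.34375 + 0.171875
= 21.828125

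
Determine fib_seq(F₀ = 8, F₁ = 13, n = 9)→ [8, 13, 21, 34, 55, 89, 144, 233, 377]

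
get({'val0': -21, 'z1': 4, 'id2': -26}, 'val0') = -21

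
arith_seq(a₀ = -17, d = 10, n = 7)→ a_0 = -17 + 0*10 = -17
a_1 = -17 + 1*10 = -7
a_2 = -17 + 2*10 = 3
...
= [-17, -7, 3, 13, 23, 33, 43]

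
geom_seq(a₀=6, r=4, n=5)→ [6, 24, 96, 384, 1536]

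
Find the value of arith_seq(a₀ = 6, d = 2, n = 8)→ [6, 8, 10, 12, 14, 16, 18, 20]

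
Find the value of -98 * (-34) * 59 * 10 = 1965880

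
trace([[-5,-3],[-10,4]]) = diagonal: (-5) + 4
= -1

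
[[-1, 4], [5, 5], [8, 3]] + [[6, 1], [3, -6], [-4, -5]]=[[5, 5], [8, -1], [4, -2]]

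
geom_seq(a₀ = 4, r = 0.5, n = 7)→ [4.0, 2.0, 1.0, 0.5, 0.25, 0.125, 0.0625]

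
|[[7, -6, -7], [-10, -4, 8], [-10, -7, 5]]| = 222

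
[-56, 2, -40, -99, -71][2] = -40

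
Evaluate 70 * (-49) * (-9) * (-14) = -432180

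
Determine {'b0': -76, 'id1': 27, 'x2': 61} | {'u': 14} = {'b0': -76, 'id1': 27, 'x2': 61, 'u': 14}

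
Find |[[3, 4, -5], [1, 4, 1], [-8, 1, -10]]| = -280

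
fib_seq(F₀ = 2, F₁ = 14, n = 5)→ F_2 = F_1 + F_0 = 16
F_3 = F_2 + F_1 = 30
F_4 = F_3 + F_2 = 46
= [2, 14, 16, 30, 46]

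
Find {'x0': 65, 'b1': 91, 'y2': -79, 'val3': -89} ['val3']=-89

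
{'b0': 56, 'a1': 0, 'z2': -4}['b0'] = 56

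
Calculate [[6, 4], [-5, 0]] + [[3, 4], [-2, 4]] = [[9, 8], [-7, 4]]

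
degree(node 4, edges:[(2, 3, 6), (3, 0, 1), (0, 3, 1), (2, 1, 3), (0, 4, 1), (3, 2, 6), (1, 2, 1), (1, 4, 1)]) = 2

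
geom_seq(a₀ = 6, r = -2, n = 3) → a_0 = 6*(-2)^0 = 6
a_1 = 6*(-2)^1 = -12
a_2 = 6*(-2)^2 = 24
= [6, -12, 24]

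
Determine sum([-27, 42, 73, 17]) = 105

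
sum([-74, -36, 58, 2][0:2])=slice → [-74, -36]
(-74) + (-36)
= -110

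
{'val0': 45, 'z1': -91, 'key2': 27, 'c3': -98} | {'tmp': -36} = {'val0': 45, 'z1': -91, 'key2': 27, 'c3': -98, 'tmp': -36}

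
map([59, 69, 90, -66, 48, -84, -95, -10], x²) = [3481, 4761, 8100, 4356, 2304, 7056, 9025, 100]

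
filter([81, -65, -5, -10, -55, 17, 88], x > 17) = [81, 88]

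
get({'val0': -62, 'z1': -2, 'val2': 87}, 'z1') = -2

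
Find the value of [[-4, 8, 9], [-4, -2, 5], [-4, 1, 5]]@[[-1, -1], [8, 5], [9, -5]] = C[0][0] = (-4)*(-1) + (8)*(8) + (9)*(9) = 149
C[0][1] = (-4)*(-1) + (8)*(5) + (9)*(-5) = -1
C[1][0] = (-4)*(-1) + (-2)*(8) + (5)*(9) = 33
C[1][1] = (-4)*(-1) + (-2)*(5) + (5)*(-5) = -31
C[2][0] = (-4)*(-1) + (1)*(8) + (5)*(9) = 57
C[2][1] = (-4)*(-1) + (1)*(5) + (5)*(-5) = -16
= [[149, -1], [33, -31], [57, -16]]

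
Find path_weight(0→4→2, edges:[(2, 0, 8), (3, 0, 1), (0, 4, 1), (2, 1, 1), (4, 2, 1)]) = 2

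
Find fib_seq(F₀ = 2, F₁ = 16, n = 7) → [2, 16, 18, 34, 52, 86, 138]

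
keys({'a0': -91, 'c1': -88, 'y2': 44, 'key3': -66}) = ['a0', 'c1', 'y2', 'key3']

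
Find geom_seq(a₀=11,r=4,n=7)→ [11, 44, 176, 704, 2816, 11264, 45056]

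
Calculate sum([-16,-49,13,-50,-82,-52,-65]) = -301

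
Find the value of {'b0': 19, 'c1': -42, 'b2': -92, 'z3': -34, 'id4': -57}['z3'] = -34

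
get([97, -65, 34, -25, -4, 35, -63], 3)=-25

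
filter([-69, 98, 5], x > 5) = keep x where x > 5: -69✗, 98✓, 5✗
= [98]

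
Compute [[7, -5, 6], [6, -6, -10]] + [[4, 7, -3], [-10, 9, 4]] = [[11, 2, 3], [-4, 3, -6]]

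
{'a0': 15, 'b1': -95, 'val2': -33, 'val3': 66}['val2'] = -33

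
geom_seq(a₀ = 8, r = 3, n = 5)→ a_0 = 8*3^0 = 8
a_1 = 8*3^1 = 24
a_2 = 8*3^2 = 72
...
= [8, 24, 72, 216, 648]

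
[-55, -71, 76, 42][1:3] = [-71, 76]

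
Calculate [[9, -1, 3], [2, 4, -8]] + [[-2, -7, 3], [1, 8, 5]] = [[7, -8, 6], [3, 12, -3]]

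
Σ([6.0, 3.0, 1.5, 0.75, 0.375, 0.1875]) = 6.0 + 3.0 + 1.5 + 0.75 + 0.375 + 0.1875
= 11.8125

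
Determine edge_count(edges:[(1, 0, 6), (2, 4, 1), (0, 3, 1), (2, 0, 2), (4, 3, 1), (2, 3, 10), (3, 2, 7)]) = 7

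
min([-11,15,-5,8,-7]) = -11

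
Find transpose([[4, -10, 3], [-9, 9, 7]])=[[4, -9], [-10, 9], [3, 7]]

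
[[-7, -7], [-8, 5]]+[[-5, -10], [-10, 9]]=[[-12, -17], [-18, 14]]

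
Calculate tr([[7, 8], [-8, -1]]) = diagonal: 7 + (-1)
= 6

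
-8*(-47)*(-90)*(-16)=541440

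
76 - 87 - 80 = -91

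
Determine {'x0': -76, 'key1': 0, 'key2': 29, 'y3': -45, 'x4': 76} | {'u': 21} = {'x0': -76, 'key1': 0, 'key2': 29, 'y3': -45, 'x4': 76, 'u': 21}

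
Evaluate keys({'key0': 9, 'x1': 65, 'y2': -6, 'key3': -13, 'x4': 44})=['key0', 'x1', 'y2', 'key3', 'x4']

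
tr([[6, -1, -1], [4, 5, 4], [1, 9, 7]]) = diagonal: 6 + 5 + 7
= 18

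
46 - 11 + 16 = 51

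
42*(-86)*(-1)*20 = 72240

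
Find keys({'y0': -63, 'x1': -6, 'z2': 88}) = ['y0', 'x1', 'z2']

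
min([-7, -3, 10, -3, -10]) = -10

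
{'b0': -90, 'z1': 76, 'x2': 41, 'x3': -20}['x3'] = -20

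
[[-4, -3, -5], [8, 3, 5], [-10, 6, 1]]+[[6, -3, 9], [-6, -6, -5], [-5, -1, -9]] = [[2, -6, 4], [2, -3, 0], [-15, 5, -8]]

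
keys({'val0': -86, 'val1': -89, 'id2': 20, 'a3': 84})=['val0', 'val1', 'id2', 'a3']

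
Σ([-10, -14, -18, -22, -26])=(-10) + (-14) + (-18) + (-22) + (-26)
= -90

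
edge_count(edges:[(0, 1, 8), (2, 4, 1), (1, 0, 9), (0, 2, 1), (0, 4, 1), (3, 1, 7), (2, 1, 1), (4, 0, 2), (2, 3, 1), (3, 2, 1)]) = 10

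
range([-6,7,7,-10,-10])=17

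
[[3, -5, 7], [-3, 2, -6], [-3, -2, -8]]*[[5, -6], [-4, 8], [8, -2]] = [[91, -72], [-71, 46], [-71, 18]]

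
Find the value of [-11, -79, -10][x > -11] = [-10]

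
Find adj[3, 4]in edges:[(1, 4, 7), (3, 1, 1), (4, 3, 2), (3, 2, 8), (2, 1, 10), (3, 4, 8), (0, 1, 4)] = 8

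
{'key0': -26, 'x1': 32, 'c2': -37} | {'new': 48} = {'key0': -26, 'x1': 32, 'c2': -37, 'new': 48}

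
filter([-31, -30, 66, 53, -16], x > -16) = [66, 53]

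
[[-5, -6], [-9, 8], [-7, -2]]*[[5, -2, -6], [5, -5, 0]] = [[-55, 40, 30], [-5, -22, 54], [-45, 24, 42]]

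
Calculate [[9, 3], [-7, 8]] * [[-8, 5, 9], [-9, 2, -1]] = C[0][0] = (9)*(-8) + (3)*(-9) = -99
C[0][1] = (9)*(5) + (3)*(2) = 51
C[0][2] = (9)*(9) + (3)*(-1) = 78
C[1][0] = (-7)*(-8) + (8)*(-9) = -16
C[1][1] = (-7)*(5) + (8)*(2) = -19
C[1][2] = (-7)*(9) + (8)*(-1) = -71
= [[-99, 51, 78], [-16, -19, -71]]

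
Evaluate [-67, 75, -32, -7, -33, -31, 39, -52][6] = 39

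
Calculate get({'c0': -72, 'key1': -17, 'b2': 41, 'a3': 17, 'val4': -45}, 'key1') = -17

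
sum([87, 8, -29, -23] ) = 87 + 8 + (-29) + (-23)
= 43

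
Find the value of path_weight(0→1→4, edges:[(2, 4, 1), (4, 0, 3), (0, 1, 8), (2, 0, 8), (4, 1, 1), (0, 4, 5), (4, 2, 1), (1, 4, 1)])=w(0→1)=8 + w(1→4)=1
= 9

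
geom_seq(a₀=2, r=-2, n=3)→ [2, -4, 8]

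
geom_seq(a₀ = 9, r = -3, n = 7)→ a_0 = 9*(-3)^0 = 9
a_1 = 9*(-3)^1 = -27
a_2 = 9*(-3)^2 = 81
...
= [9, -27, 81, -243, 729, -2187, 6561]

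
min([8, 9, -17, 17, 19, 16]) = -17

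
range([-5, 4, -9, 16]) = 25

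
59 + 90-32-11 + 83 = 189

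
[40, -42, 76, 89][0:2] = [40, -42]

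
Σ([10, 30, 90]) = 130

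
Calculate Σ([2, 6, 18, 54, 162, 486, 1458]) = 2186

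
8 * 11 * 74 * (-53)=-345136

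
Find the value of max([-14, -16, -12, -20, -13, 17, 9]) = 17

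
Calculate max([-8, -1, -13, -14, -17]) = -1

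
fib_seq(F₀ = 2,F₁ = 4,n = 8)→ F_2 = F_1 + F_0 = 6
F_3 = F_2 + F_1 = 10
F_4 = F_3 + F_2 = 16
...
= [2, 4, 6, 10, 16, 26, 42, 68]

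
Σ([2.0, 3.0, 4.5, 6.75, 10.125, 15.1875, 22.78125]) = 2.0 + 3.0 + 4.5 + 6.75 + 10.125 + 15.1875 + 22.78125
= 64.34375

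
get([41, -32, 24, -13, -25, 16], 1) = -32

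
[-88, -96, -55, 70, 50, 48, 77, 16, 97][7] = 16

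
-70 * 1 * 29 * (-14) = 28420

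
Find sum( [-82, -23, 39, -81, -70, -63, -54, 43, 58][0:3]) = -66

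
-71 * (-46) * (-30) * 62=-6074760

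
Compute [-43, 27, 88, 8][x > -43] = keep x where x > -43: -43✗, 27✓, 88✓, 8✓
= [27, 88, 8]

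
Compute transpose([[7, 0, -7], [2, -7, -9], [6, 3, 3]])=[[7, 2, 6], [0, -7, 3], [-7, -9, 3]]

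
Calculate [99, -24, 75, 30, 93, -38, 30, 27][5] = -38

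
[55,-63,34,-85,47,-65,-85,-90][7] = -90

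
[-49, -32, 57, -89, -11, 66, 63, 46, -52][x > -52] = keep x where x > -52: -49✓, -32✓, 57✓, -89✗, -11✓, 66✓, 63✓, 46✓, -52✗
= [-49, -32, 57, -11, 66, 63, 46]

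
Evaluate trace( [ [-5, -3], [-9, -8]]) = diagonal: (-5) + (-8)
= -13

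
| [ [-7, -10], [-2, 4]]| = (-7)*(4) - (-10)*(-2)
= -48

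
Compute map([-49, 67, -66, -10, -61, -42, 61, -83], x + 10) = -49+10=-39, 67+10=77, -66+10=-56, -10+10=0, -61+10=-51, -42+10=-32, 61+10=71, -83+10=-73
= [-39, 77, -56, 0, -51, -32, 71, -73]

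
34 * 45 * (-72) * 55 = -6058800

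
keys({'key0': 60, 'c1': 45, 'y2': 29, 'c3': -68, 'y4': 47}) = ['key0', 'c1', 'y2', 'c3', 'y4']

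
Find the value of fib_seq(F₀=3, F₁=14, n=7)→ F_2 = F_1 + F_0 = 17
F_3 = F_2 + F_1 = 31
F_4 = F_3 + F_2 = 48
...
= [3, 14, 17, 31, 48, 79, 127]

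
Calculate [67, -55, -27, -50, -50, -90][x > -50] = [67, -27]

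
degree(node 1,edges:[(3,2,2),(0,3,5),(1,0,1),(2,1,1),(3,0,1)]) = 2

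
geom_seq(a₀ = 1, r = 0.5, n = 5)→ [1.0, 0.5, 0.25, 0.125, 0.0625]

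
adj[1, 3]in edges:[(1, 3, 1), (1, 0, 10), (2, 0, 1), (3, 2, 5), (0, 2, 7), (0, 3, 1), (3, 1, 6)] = 1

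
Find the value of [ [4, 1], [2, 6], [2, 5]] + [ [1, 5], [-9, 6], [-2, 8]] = [[5, 6], [-7, 12], [0, 13]]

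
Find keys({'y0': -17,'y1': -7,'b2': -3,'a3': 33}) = ['y0', 'y1', 'b2', 'a3']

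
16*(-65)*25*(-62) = 1612000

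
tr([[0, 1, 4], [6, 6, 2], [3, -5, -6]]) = diagonal: 0 + 6 + (-6)
= 0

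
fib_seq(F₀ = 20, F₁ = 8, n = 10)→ F_2 = F_1 + F_0 = 28
F_3 = F_2 + F_1 = 36
F_4 = F_3 + F_2 = 64
...
= [20, 8, 28, 36, 64, 100, 164, 264, 428, 692]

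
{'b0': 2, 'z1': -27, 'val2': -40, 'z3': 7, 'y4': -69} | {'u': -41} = {'b0': 2, 'z1': -27, 'val2': -40, 'z3': 7, 'y4': -69, 'u': -41}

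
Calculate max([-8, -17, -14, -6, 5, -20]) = 5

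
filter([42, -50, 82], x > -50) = [42, 82]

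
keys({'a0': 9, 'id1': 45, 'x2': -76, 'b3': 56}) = ['a0', 'id1', 'x2', 'b3']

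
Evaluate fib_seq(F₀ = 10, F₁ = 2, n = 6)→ [10, 2, 12, 14, 26, 40]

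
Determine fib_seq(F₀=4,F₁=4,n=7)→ F_2 = F_1 + F_0 = 8
F_3 = F_2 + F_1 = 12
F_4 = F_3 + F_2 = 20
...
= [4, 4, 8, 12, 20, 32, 52]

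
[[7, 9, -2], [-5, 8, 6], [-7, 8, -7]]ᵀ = [[7, -5, -7], [9, 8, 8], [-2, 6, -7]]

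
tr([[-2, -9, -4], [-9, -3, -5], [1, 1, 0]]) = diagonal: (-2) + (-3) + 0
= -5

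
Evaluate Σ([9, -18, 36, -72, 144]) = 99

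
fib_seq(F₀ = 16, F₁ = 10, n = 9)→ [16, 10, 26, 36, 62, 98, 160, 258, 418]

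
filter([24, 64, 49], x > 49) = keep x where x > 49: 24✗, 64✓, 49✗
= [64]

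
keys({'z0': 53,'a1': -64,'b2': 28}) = ['z0', 'a1', 'b2']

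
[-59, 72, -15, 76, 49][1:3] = [72, -15]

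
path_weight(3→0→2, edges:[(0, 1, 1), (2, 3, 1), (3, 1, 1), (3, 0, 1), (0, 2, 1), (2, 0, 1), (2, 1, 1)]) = 2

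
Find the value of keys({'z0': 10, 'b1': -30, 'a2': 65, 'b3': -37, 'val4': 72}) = ['z0', 'b1', 'a2', 'b3', 'val4']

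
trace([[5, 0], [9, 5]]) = diagonal: 5 + 5
= 10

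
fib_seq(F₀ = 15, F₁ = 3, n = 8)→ [15, 3, 18, 21, 39, 60, 99, 159]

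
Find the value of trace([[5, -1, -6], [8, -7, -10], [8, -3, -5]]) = -7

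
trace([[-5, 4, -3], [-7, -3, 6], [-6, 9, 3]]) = -5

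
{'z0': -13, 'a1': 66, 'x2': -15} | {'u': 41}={'z0': -13, 'a1': 66, 'x2': -15, 'u': 41}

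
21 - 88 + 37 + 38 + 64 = 72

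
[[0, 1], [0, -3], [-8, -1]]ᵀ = [[0, 0, -8], [1, -3, -1]]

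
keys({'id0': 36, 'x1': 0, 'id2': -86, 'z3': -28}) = ['id0', 'x1', 'id2', 'z3']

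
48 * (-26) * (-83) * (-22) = -2278848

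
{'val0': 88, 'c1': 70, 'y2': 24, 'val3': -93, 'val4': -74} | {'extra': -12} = {'val0': 88, 'c1': 70, 'y2': 24, 'val3': -93, 'val4': -74, 'extra': -12}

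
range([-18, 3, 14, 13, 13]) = 32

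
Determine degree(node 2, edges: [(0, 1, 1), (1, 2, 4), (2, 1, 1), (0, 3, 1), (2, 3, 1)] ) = incident: (1,2), (2,1), (2,3)
= 3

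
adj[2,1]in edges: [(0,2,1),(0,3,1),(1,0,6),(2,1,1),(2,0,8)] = 1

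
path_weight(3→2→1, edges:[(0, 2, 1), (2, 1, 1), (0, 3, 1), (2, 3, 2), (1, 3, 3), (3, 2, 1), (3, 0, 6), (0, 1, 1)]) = w(3→2)=1 + w(2→1)=1
= 2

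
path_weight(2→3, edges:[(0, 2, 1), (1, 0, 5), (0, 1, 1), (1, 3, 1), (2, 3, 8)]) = 8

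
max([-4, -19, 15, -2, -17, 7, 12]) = 15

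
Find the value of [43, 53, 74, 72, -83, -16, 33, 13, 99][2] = 74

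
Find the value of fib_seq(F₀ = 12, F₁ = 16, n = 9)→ F_2 = F_1 + F_0 = 28
F_3 = F_2 + F_1 = 44
F_4 = F_3 + F_2 = 72
...
= [12, 16, 28, 44, 72, 116, 188, 304, 492]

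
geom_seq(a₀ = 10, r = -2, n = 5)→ a_0 = 10*(-2)^0 = 10
a_1 = 10*(-2)^1 = -20
a_2 = 10*(-2)^2 = 40
...
= [10, -20, 40, -80, 160]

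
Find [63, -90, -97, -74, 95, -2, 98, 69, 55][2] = -97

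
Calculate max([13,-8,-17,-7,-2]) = 13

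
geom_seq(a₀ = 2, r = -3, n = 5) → a_0 = 2*(-3)^0 = 2
a_1 = 2*(-3)^1 = -6
a_2 = 2*(-3)^2 = 18
...
= [2, -6, 18, -54, 162]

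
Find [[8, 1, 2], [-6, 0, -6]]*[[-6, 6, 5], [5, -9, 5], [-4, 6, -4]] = C[0][0] = (8)*(-6) + (1)*(5) + (2)*(-4) = -51
C[0][1] = (8)*(6) + (1)*(-9) + (2)*(6) = 51
C[0][2] = (8)*(5) + (1)*(5) + (2)*(-4) = 37
C[1][0] = (-6)*(-6) + (0)*(5) + (-6)*(-4) = 60
C[1][1] = (-6)*(6) + (0)*(-9) + (-6)*(6) = -72
C[1][2] = (-6)*(5) + (0)*(5) + (-6)*(-4) = -6
= [[-51, 51, 37], [60, -72, -6]]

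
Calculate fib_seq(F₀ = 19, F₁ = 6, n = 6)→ [19, 6, 25, 31, 56, 87]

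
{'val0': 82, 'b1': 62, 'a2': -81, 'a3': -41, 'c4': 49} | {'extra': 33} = {'val0': 82, 'b1': 62, 'a2': -81, 'a3': -41, 'c4': 49, 'extra': 33}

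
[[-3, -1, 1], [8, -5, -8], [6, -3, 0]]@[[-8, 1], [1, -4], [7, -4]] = [[30, -3], [-125, 60], [-51, 18]]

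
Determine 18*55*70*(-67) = -4643100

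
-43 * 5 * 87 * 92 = -1720860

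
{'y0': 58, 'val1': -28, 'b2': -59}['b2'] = -59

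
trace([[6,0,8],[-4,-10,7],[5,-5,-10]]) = -14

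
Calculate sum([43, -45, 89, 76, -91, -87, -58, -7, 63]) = 43 + (-45) + 89 + 76 + (-91) + (-87) + (-58) + (-7) + 63
= -17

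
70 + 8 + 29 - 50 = 57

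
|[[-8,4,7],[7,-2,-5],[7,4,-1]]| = 6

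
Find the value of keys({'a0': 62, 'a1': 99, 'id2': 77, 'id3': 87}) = ['a0', 'a1', 'id2', 'id3']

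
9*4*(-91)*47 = -153972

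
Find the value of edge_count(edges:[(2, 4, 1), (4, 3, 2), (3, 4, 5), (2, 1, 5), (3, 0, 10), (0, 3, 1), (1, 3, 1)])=7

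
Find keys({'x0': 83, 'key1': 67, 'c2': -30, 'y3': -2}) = ['x0', 'key1', 'c2', 'y3']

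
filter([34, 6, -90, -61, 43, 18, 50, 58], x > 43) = keep x where x > 43: 34✗, 6✗, -90✗, -61✗, 43✗, 18✗, 50✓, 58✓
= [50, 58]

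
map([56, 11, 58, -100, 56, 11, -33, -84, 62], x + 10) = [66, 21, 68, -90, 66, 21, -23, -74, 72]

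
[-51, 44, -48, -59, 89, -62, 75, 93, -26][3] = -59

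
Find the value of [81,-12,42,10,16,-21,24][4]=16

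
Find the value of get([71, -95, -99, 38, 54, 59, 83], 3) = 38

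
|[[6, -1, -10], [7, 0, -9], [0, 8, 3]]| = (1)*(6)*det([[0, -9], [8, 3]]) + (-1)*(-1)*det([[7, -9], [0, 3]]) + (1)*(-10)*det([[7, 0], [0, 8]])
= 432 + 21 + -560
= -107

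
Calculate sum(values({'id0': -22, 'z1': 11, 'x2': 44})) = 33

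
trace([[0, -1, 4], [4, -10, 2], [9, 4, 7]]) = diagonal: 0 + (-10) + 7
= -3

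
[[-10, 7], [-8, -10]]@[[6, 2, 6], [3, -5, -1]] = [[-39, -55, -67], [-78, 34, -38]]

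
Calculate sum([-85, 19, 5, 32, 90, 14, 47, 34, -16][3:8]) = slice → [32, 90, 14, 47, 34]
32 + 90 + 14 + 47 + 34
= 217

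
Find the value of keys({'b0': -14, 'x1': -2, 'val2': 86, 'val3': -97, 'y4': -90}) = ['b0', 'x1', 'val2', 'val3', 'y4']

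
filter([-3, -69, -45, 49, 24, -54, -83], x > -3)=[49, 24]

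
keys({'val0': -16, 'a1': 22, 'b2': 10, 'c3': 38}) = ['val0', 'a1', 'b2', 'c3']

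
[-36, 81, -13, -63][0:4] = [-36, 81, -13, -63]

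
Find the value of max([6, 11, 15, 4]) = 15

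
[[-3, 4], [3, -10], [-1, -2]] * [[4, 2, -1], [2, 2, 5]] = [[-4, 2, 23], [-8, -14, -53], [-8, -6, -9]]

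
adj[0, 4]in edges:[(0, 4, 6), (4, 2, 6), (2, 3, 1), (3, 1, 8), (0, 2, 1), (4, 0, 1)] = 6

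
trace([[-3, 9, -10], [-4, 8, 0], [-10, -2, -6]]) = diagonal: (-3) + 8 + (-6)
= -1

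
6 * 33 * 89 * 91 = 1603602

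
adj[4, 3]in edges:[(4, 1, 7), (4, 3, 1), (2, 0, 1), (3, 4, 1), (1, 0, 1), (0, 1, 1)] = 1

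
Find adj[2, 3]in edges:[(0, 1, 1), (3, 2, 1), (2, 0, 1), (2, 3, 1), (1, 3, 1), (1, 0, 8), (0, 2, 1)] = 1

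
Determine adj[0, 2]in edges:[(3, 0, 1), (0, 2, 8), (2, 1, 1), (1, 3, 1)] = 8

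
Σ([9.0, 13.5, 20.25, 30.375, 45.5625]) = 118.6875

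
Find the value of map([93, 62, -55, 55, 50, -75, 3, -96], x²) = [8649, 3844, 3025, 3025, 2500, 5625, 9, 9216]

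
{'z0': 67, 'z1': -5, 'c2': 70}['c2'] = 70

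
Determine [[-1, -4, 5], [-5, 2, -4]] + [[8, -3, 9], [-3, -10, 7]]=[[7, -7, 14], [-8, -8, 3]]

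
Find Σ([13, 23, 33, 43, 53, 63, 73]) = 13 + 23 + 33 + 43 + 53 + 63 + 73
= 301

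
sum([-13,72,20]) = 79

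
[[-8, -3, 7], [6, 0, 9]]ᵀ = [[-8, 6], [-3, 0], [7, 9]]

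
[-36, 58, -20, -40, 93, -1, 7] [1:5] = [58, -20, -40, 93]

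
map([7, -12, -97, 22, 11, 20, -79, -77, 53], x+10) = 7+10=17, -12+10=-2, -97+10=-87, 22+10=32, 11+10=21, 20+10=30, -79+10=-69, -77+10=-67, 53+10=63
= [17, -2, -87, 32, 21, 30, -69, -67, 63]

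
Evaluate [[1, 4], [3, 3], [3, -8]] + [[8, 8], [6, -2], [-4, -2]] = [[9, 12], [9, 1], [-1, -10]]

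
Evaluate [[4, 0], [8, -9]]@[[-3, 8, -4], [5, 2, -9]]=C[0][0] = (4)*(-3) + (0)*(5) = -12
C[0][1] = (4)*(8) + (0)*(2) = 32
C[0][2] = (4)*(-4) + (0)*(-9) = -16
C[1][0] = (8)*(-3) + (-9)*(5) = -69
C[1][1] = (8)*(8) + (-9)*(2) = 46
C[1][2] = (8)*(-4) + (-9)*(-9) = 49
= [[-12, 32, -16], [-69, 46, 49]]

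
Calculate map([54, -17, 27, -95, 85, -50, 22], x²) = (54)²=2916, (-17)²=289, (27)²=729, (-95)²=9025, (85)²=7225, (-50)²=2500, (22)²=484
= [2916, 289, 729, 9025, 7225, 2500, 484]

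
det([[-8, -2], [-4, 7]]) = -64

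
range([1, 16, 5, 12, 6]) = 15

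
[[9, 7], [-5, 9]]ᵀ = [[9, -5], [7, 9]]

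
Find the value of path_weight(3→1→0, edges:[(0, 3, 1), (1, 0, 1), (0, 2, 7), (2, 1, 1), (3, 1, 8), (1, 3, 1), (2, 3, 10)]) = w(3→1)=8 + w(1→0)=1
= 9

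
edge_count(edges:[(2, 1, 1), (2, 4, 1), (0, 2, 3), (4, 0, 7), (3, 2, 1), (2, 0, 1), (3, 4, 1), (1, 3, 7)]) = 8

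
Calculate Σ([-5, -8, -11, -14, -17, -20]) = (-5) + (-8) + (-11) + (-14) + (-17) + (-20)
= -75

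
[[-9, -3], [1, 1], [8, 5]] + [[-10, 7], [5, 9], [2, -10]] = [[-19, 4], [6, 10], [10, -5]]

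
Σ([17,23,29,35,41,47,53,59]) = 17 + 23 + 29 + 35 + 41 + 47 + 53 + 59
= 304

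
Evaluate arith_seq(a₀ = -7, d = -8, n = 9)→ a_0 = -7 + 0*-8 = -7
a_1 = -7 + 1*-8 = -15
a_2 = -7 + 2*-8 = -23
...
= [-7, -15, -23, -31, -39, -47, -55, -63, -71]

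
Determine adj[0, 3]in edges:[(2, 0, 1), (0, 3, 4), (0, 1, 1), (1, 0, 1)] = 4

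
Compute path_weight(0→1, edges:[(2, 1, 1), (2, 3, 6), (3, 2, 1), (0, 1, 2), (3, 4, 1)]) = w(0→1)=2
= 2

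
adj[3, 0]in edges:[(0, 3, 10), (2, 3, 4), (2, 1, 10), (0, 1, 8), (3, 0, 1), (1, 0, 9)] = 1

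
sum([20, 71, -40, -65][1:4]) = -34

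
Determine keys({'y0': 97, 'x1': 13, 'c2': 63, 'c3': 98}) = ['y0', 'x1', 'c2', 'c3']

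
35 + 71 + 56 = 162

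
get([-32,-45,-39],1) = -45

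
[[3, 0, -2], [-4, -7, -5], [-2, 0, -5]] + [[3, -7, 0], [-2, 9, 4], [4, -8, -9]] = [[6, -7, -2], [-6, 2, -1], [2, -8, -14]]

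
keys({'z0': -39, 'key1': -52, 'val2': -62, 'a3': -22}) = ['z0', 'key1', 'val2', 'a3']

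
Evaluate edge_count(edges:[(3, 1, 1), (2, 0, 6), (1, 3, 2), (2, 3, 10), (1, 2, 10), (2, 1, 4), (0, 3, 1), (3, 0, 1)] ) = 8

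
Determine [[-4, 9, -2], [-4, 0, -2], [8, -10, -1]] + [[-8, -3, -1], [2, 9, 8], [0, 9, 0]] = [[-12, 6, -3], [-2, 9, 6], [8, -1, -1]]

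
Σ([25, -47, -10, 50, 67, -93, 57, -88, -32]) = -71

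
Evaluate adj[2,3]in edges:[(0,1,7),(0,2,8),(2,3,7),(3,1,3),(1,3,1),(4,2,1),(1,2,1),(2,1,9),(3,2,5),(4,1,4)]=7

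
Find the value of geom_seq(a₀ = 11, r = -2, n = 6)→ a_0 = 11*(-2)^0 = 11
a_1 = 11*(-2)^1 = -22
a_2 = 11*(-2)^2 = 44
...
= [11, -22, 44, -88, 176, -352]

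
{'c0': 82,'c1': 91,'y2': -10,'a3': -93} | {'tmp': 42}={'c0': 82, 'c1': 91, 'y2': -10, 'a3': -93, 'tmp': 42}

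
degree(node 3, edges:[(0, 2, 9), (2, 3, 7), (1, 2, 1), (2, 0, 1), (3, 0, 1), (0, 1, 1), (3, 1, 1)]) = incident: (2,3), (3,0), (3,1)
= 3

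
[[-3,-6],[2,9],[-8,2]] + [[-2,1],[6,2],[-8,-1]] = [[-5, -5], [8, 11], [-16, 1]]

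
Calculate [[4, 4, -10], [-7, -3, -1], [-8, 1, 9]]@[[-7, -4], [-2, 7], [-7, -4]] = [[34, 52], [62, 11], [-9, 3]]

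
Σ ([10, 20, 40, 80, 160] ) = 310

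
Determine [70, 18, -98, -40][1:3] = [18, -98]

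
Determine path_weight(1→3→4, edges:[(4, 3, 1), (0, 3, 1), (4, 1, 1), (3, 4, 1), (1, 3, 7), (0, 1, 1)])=w(1→3)=7 + w(3→4)=1
= 8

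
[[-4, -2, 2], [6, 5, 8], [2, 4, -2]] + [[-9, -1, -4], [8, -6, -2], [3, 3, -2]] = [[-13, -3, -2], [14, -1, 6], [5, 7, -4]]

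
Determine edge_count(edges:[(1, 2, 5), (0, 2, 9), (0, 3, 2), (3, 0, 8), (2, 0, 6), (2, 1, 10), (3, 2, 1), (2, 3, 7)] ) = 8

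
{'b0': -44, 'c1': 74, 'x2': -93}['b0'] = -44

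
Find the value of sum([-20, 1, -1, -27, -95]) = -142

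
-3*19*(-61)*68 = 236436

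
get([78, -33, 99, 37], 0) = 78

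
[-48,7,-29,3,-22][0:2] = [-48, 7]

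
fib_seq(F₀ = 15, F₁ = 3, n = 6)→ F_2 = F_1 + F_0 = 18
F_3 = F_2 + F_1 = 21
F_4 = F_3 + F_2 = 39
...
= [15, 3, 18, 21, 39, 60]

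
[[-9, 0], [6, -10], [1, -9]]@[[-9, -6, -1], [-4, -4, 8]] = [[81, 54, 9], [-14, 4, -86], [27, 30, -73]]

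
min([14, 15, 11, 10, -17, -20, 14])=-20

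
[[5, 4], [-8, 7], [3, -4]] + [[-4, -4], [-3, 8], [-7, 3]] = [[1, 0], [-11, 15], [-4, -1]]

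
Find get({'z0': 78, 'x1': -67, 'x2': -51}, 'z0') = 78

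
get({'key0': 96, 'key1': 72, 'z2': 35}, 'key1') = 72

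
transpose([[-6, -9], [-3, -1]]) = [[-6, -3], [-9, -1]]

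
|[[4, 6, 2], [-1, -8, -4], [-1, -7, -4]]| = 14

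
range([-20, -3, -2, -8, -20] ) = 18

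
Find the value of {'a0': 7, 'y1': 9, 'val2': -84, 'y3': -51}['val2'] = -84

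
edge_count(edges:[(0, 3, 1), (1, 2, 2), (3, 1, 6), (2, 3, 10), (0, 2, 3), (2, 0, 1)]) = 6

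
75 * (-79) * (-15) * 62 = 5510250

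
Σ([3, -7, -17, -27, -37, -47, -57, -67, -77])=-333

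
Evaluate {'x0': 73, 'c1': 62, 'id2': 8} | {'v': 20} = {'x0': 73, 'c1': 62, 'id2': 8, 'v': 20}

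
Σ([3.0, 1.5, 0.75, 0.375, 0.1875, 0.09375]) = 5.90625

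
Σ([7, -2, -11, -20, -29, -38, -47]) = 7 + (-2) + (-11) + (-20) + (-29) + (-38) + (-47)
= -140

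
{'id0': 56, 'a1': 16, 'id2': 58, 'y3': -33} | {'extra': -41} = {'id0': 56, 'a1': 16, 'id2': 58, 'y3': -33, 'extra': -41}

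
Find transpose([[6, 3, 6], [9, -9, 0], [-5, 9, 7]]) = [[6, 9, -5], [3, -9, 9], [6, 0, 7]]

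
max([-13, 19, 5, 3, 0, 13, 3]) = 19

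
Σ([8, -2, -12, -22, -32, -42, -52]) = -154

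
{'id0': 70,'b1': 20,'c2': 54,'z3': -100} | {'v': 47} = {'id0': 70, 'b1': 20, 'c2': 54, 'z3': -100, 'v': 47}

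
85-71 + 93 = 107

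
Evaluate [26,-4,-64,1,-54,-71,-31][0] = 26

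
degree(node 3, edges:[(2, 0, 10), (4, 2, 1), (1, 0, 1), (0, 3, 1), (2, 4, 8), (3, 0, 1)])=incident: (0,3), (3,0)
= 2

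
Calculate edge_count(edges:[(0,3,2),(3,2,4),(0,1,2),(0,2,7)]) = 4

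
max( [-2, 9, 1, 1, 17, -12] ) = 17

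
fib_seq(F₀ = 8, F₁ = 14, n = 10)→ [8, 14, 22, 36, 58, 94, 152, 246, 398, 644]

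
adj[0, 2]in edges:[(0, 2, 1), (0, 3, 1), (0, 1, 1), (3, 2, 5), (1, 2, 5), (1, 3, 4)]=1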